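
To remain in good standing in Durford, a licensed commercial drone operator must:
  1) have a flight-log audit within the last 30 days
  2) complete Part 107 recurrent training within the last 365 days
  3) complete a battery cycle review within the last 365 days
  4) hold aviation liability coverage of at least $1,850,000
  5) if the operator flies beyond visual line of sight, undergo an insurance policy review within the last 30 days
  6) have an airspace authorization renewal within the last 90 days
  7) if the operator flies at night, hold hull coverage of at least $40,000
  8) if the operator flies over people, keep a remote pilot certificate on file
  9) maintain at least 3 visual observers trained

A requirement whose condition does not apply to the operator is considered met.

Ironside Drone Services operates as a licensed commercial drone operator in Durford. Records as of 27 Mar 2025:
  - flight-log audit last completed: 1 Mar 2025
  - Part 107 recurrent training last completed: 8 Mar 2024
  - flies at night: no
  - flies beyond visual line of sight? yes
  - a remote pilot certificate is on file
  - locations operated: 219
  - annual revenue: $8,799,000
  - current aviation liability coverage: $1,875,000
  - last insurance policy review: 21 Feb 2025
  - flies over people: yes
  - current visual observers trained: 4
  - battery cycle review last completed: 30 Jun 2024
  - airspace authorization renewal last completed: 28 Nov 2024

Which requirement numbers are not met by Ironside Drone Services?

2, 5, 6

1. flight-log audit 26 days ago vs limit 30 → met
2. Part 107 recurrent training 384 days ago vs limit 365 → not met
3. battery cycle review 270 days ago vs limit 365 → met
4. aviation liability coverage $1,875,000 ≥ $1,850,000 → met
5. condition 'flies beyond visual line of sight' holds; insurance policy review 34 days ago vs limit 30 → not met
6. airspace authorization renewal 119 days ago vs limit 90 → not met
7. condition 'flies at night' does not hold → requirement n/a → met
8. condition 'flies over people' holds; remote pilot certificate present → met
9. visual observers trained 4 ≥ 3 → met
Not met: 2, 5, 6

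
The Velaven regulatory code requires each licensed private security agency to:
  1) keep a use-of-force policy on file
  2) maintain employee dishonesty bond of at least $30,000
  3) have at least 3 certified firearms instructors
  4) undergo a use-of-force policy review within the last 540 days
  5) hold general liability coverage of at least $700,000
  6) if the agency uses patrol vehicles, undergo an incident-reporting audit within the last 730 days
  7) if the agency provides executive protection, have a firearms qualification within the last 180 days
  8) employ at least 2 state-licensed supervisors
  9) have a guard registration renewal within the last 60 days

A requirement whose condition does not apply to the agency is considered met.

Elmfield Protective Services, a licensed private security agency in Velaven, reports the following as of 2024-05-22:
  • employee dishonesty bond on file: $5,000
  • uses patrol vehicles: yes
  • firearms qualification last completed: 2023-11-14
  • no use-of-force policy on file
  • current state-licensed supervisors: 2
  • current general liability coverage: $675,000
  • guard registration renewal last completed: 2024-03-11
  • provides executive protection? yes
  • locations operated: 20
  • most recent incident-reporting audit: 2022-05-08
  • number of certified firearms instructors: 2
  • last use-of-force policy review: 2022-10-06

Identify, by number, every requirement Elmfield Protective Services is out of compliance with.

1. use-of-force policy absent → not met
2. employee dishonesty bond $5,000 < $30,000 → not met
3. certified firearms instructors 2 < 3 → not met
4. use-of-force policy review 594 days ago vs limit 540 → not met
5. general liability coverage $675,000 < $700,000 → not met
6. condition 'uses patrol vehicles' holds; incident-reporting audit 745 days ago vs limit 730 → not met
7. condition 'provides executive protection' holds; firearms qualification 190 days ago vs limit 180 → not met
8. state-licensed supervisors 2 ≥ 2 → met
9. guard registration renewal 72 days ago vs limit 60 → not met
Not met: 1, 2, 3, 4, 5, 6, 7, 9

1, 2, 3, 4, 5, 6, 7, 9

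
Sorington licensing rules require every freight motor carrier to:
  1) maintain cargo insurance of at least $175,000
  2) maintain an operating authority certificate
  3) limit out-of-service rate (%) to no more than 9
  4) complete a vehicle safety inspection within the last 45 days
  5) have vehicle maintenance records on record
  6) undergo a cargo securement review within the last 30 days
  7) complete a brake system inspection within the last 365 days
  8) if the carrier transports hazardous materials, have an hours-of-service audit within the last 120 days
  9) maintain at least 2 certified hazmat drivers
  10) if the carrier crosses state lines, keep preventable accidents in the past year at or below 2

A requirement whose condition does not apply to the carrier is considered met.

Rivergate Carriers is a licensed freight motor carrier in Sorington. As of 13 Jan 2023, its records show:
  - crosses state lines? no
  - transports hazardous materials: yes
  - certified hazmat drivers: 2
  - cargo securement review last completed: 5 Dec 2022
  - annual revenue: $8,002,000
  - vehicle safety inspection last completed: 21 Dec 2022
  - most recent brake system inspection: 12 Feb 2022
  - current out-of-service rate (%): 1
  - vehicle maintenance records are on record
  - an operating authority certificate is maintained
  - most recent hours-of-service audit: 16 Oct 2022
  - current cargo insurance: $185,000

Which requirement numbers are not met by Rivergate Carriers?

1. cargo insurance $185,000 ≥ $175,000 → met
2. operating authority certificate present → met
3. out-of-service rate (%) 1 ≤ 9 → met
4. vehicle safety inspection 23 days ago vs limit 45 → met
5. vehicle maintenance records present → met
6. cargo securement review 39 days ago vs limit 30 → not met
7. brake system inspection 335 days ago vs limit 365 → met
8. condition 'transports hazardous materials' holds; hours-of-service audit 89 days ago vs limit 120 → met
9. certified hazmat drivers 2 ≥ 2 → met
10. condition 'crosses state lines' does not hold → requirement n/a → met
Not met: 6

6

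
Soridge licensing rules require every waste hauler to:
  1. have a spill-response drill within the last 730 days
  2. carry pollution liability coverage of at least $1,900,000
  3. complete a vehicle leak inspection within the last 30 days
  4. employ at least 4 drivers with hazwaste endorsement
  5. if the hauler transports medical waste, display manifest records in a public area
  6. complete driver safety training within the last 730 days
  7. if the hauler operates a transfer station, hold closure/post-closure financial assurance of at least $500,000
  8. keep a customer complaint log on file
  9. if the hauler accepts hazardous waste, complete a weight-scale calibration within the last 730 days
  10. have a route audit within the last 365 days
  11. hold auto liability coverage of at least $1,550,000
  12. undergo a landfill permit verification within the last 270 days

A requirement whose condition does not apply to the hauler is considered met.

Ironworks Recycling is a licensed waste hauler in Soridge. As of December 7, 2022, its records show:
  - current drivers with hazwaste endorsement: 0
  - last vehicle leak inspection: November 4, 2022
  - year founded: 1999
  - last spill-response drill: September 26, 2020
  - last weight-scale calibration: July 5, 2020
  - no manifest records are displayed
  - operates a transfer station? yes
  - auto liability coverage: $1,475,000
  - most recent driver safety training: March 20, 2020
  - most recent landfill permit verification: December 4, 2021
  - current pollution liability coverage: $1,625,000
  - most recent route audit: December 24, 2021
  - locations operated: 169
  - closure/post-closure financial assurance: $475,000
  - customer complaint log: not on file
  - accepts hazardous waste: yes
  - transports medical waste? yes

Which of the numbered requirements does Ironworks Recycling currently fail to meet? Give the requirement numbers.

1, 2, 3, 4, 5, 6, 7, 8, 9, 11, 12

1. spill-response drill 802 days ago vs limit 730 → not met
2. pollution liability coverage $1,625,000 < $1,900,000 → not met
3. vehicle leak inspection 33 days ago vs limit 30 → not met
4. drivers with hazwaste endorsement 0 < 4 → not met
5. condition 'transports medical waste' holds; manifest records absent → not met
6. driver safety training 992 days ago vs limit 730 → not met
7. condition 'operates a transfer station' holds; closure/post-closure financial assurance $475,000 < $500,000 → not met
8. customer complaint log absent → not met
9. condition 'accepts hazardous waste' holds; weight-scale calibration 885 days ago vs limit 730 → not met
10. route audit 348 days ago vs limit 365 → met
11. auto liability coverage $1,475,000 < $1,550,000 → not met
12. landfill permit verification 368 days ago vs limit 270 → not met
Not met: 1, 2, 3, 4, 5, 6, 7, 8, 9, 11, 12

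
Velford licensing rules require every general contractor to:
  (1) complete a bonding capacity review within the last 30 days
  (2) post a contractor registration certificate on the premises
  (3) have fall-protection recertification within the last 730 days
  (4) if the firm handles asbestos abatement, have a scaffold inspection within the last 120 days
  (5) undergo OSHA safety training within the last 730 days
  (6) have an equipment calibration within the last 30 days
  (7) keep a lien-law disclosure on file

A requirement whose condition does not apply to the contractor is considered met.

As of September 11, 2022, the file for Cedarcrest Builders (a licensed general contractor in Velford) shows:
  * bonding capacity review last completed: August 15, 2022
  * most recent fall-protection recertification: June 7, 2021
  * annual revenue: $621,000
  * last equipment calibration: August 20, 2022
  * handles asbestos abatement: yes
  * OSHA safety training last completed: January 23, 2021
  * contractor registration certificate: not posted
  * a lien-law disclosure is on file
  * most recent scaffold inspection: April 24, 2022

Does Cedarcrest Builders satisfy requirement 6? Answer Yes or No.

Yes

6. equipment calibration 22 days ago vs limit 30 → met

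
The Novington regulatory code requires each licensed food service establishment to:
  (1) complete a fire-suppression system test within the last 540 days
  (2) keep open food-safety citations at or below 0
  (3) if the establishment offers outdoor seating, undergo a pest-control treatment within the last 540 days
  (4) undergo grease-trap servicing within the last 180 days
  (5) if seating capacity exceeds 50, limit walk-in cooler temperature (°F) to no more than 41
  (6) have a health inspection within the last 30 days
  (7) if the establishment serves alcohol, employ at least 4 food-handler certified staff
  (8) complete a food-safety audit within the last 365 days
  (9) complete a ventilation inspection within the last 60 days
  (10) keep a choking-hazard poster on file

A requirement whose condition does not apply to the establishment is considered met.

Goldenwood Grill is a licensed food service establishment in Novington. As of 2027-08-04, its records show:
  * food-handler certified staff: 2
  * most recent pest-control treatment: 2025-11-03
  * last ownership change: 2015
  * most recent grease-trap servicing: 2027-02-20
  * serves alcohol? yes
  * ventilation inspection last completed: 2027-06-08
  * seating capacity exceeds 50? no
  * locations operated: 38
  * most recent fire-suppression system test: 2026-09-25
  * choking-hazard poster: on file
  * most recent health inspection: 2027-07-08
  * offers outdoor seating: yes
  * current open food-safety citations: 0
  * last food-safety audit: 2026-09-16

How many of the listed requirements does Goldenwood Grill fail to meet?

1. fire-suppression system test 313 days ago vs limit 540 → met
2. open food-safety citations 0 ≤ 0 → met
3. condition 'offers outdoor seating' holds; pest-control treatment 639 days ago vs limit 540 → not met
4. grease-trap servicing 165 days ago vs limit 180 → met
5. condition 'seating capacity exceeds 50' does not hold → requirement n/a → met
6. health inspection 27 days ago vs limit 30 → met
7. condition 'serves alcohol' holds; food-handler certified staff 2 < 4 → not met
8. food-safety audit 322 days ago vs limit 365 → met
9. ventilation inspection 57 days ago vs limit 60 → met
10. choking-hazard poster present → met
Not met: 2 of 10

2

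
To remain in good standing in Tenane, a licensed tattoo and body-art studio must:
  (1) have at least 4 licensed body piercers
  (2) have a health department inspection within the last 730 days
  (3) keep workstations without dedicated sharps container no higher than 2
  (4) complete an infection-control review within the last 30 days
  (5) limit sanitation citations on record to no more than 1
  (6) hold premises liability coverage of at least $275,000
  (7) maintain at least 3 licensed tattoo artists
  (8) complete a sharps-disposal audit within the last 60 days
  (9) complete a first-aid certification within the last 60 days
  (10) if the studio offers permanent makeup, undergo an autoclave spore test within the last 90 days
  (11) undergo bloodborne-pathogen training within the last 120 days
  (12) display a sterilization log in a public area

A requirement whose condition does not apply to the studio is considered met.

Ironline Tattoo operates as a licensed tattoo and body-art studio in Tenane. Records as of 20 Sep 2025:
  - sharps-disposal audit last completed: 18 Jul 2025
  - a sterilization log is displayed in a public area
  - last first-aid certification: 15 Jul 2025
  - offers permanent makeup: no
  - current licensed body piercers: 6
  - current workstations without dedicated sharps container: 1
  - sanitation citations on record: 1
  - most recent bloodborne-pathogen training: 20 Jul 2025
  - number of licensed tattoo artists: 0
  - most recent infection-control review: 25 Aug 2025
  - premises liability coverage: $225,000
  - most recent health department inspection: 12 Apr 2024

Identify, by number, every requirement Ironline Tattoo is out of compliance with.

6, 7, 8, 9

1. licensed body piercers 6 ≥ 4 → met
2. health department inspection 526 days ago vs limit 730 → met
3. workstations without dedicated sharps container 1 ≤ 2 → met
4. infection-control review 26 days ago vs limit 30 → met
5. sanitation citations on record 1 ≤ 1 → met
6. premises liability coverage $225,000 < $275,000 → not met
7. licensed tattoo artists 0 < 3 → not met
8. sharps-disposal audit 64 days ago vs limit 60 → not met
9. first-aid certification 67 days ago vs limit 60 → not met
10. condition 'offers permanent makeup' does not hold → requirement n/a → met
11. bloodborne-pathogen training 62 days ago vs limit 120 → met
12. sterilization log present → met
Not met: 6, 7, 8, 9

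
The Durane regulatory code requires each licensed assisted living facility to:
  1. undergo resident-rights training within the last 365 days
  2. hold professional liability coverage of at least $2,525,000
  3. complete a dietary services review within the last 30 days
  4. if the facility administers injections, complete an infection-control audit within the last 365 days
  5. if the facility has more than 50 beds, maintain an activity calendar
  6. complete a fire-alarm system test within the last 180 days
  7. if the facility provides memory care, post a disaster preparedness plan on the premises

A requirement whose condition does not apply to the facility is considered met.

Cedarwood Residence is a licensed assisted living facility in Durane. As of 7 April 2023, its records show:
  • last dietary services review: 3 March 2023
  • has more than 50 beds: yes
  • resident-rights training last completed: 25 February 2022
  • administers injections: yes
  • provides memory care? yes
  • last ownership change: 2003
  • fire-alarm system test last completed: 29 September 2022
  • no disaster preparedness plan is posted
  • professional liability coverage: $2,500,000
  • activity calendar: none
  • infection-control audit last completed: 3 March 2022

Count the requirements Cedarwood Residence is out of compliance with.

1. resident-rights training 406 days ago vs limit 365 → not met
2. professional liability coverage $2,500,000 < $2,525,000 → not met
3. dietary services review 35 days ago vs limit 30 → not met
4. condition 'administers injections' holds; infection-control audit 400 days ago vs limit 365 → not met
5. condition 'has more than 50 beds' holds; activity calendar absent → not met
6. fire-alarm system test 190 days ago vs limit 180 → not met
7. condition 'provides memory care' holds; disaster preparedness plan absent → not met
Not met: 7 of 7

7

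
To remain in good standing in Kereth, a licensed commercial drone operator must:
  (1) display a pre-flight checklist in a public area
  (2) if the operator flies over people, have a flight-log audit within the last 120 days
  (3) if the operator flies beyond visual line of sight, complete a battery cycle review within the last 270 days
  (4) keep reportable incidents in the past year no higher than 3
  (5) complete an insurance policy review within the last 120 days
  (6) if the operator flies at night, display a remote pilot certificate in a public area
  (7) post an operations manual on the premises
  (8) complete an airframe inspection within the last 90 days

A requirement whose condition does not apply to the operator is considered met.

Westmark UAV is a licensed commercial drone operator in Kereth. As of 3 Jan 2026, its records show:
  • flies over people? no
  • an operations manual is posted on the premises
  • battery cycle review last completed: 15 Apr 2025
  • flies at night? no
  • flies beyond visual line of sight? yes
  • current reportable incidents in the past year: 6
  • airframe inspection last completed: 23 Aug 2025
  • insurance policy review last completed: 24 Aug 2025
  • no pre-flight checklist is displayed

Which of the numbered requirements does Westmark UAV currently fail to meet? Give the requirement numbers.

1, 4, 5, 8

1. pre-flight checklist absent → not met
2. condition 'flies over people' does not hold → requirement n/a → met
3. condition 'flies beyond visual line of sight' holds; battery cycle review 263 days ago vs limit 270 → met
4. reportable incidents in the past year 6 > 3 → not met
5. insurance policy review 132 days ago vs limit 120 → not met
6. condition 'flies at night' does not hold → requirement n/a → met
7. operations manual present → met
8. airframe inspection 133 days ago vs limit 90 → not met
Not met: 1, 4, 5, 8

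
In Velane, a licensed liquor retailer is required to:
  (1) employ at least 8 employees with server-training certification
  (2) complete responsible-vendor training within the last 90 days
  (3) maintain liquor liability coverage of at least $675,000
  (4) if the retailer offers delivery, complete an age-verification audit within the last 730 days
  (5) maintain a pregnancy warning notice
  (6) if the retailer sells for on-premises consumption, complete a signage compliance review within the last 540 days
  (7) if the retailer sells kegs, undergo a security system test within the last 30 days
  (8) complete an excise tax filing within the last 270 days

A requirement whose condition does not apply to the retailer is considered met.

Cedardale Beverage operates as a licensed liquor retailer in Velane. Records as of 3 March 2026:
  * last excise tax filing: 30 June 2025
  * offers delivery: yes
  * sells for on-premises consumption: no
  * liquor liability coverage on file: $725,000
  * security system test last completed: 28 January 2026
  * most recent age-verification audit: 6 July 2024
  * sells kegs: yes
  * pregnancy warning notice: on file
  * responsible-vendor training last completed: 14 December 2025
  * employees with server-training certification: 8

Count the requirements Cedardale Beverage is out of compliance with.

1

1. employees with server-training certification 8 ≥ 8 → met
2. responsible-vendor training 79 days ago vs limit 90 → met
3. liquor liability coverage $725,000 ≥ $675,000 → met
4. condition 'offers delivery' holds; age-verification audit 605 days ago vs limit 730 → met
5. pregnancy warning notice present → met
6. condition 'sells for on-premises consumption' does not hold → requirement n/a → met
7. condition 'sells kegs' holds; security system test 34 days ago vs limit 30 → not met
8. excise tax filing 246 days ago vs limit 270 → met
Not met: 1 of 8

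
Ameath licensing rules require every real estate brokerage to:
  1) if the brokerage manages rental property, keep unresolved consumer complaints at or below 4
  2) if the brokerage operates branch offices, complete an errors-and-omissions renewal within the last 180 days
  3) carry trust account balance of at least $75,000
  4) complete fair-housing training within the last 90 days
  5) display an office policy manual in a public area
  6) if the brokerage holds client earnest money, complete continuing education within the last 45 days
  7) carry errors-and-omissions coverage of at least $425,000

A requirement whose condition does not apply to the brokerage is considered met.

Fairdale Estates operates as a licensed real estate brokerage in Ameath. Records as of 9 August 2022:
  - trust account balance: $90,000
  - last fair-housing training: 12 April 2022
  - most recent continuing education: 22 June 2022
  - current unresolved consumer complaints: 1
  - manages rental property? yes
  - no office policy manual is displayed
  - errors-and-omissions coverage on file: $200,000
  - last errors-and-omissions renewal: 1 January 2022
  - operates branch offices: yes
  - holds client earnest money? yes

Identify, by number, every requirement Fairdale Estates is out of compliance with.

2, 4, 5, 6, 7

1. condition 'manages rental property' holds; unresolved consumer complaints 1 ≤ 4 → met
2. condition 'operates branch offices' holds; errors-and-omissions renewal 220 days ago vs limit 180 → not met
3. trust account balance $90,000 ≥ $75,000 → met
4. fair-housing training 119 days ago vs limit 90 → not met
5. office policy manual absent → not met
6. condition 'holds client earnest money' holds; continuing education 48 days ago vs limit 45 → not met
7. errors-and-omissions coverage $200,000 < $425,000 → not met
Not met: 2, 4, 5, 6, 7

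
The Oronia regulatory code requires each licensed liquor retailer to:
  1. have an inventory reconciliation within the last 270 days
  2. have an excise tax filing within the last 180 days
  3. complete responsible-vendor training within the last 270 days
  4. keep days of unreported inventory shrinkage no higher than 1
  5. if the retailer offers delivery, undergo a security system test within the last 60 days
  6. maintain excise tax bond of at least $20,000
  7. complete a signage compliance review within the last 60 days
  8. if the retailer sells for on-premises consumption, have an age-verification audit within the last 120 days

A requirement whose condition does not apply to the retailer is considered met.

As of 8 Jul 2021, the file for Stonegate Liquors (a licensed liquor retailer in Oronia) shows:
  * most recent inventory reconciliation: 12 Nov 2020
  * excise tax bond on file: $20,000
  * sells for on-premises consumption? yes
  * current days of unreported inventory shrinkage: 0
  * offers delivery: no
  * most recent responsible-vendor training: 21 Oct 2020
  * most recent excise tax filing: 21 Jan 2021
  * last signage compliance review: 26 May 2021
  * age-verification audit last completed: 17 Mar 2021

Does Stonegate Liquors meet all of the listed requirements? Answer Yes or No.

Yes

1. inventory reconciliation 238 days ago vs limit 270 → met
2. excise tax filing 168 days ago vs limit 180 → met
3. responsible-vendor training 260 days ago vs limit 270 → met
4. days of unreported inventory shrinkage 0 ≤ 1 → met
5. condition 'offers delivery' does not hold → requirement n/a → met
6. excise tax bond $20,000 ≥ $20,000 → met
7. signage compliance review 43 days ago vs limit 60 → met
8. condition 'sells for on-premises consumption' holds; age-verification audit 113 days ago vs limit 120 → met
All met.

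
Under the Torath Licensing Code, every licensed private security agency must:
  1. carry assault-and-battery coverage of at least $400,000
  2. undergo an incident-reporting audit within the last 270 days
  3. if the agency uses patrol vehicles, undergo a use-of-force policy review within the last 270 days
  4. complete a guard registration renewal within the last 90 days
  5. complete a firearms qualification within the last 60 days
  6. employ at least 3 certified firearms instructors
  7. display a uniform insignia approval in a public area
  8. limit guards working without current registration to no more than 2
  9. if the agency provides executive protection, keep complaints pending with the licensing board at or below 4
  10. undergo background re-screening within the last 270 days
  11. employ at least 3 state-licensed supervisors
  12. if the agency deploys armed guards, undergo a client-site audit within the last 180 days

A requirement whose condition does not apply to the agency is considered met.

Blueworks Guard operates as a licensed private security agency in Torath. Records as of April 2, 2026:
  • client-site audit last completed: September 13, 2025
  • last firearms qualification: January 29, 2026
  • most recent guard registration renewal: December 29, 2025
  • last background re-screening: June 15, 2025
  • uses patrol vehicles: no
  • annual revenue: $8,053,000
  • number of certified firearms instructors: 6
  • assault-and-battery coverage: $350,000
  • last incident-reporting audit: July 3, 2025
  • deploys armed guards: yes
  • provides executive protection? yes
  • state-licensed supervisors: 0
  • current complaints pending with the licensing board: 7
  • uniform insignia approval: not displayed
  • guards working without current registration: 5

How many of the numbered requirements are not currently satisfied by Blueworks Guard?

1. assault-and-battery coverage $350,000 < $400,000 → not met
2. incident-reporting audit 273 days ago vs limit 270 → not met
3. condition 'uses patrol vehicles' does not hold → requirement n/a → met
4. guard registration renewal 94 days ago vs limit 90 → not met
5. firearms qualification 63 days ago vs limit 60 → not met
6. certified firearms instructors 6 ≥ 3 → met
7. uniform insignia approval absent → not met
8. guards working without current registration 5 > 2 → not met
9. condition 'provides executive protection' holds; complaints pending with the licensing board 7 > 4 → not met
10. background re-screening 291 days ago vs limit 270 → not met
11. state-licensed supervisors 0 < 3 → not met
12. condition 'deploys armed guards' holds; client-site audit 201 days ago vs limit 180 → not met
Not met: 10 of 12

10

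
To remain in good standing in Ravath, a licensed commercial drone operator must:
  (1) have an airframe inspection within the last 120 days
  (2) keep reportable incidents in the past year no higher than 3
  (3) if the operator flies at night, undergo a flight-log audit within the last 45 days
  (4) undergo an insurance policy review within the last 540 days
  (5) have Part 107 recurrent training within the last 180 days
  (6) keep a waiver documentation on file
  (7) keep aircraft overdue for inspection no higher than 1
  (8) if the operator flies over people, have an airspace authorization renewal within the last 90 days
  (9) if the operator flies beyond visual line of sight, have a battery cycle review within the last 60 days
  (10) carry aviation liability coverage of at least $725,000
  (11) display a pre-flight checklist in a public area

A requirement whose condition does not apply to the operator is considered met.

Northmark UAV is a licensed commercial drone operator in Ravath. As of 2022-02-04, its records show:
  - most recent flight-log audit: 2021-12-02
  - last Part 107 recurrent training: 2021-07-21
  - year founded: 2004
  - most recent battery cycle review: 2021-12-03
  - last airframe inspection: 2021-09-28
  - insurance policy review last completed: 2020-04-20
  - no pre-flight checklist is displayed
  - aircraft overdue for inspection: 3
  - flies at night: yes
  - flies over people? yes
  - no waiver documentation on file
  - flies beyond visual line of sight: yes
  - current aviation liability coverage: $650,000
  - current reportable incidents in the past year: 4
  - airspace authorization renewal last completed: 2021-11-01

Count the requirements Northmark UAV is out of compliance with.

1. airframe inspection 129 days ago vs limit 120 → not met
2. reportable incidents in the past year 4 > 3 → not met
3. condition 'flies at night' holds; flight-log audit 64 days ago vs limit 45 → not met
4. insurance policy review 655 days ago vs limit 540 → not met
5. Part 107 recurrent training 198 days ago vs limit 180 → not met
6. waiver documentation absent → not met
7. aircraft overdue for inspection 3 > 1 → not met
8. condition 'flies over people' holds; airspace authorization renewal 95 days ago vs limit 90 → not met
9. condition 'flies beyond visual line of sight' holds; battery cycle review 63 days ago vs limit 60 → not met
10. aviation liability coverage $650,000 < $725,000 → not met
11. pre-flight checklist absent → not met
Not met: 11 of 11

11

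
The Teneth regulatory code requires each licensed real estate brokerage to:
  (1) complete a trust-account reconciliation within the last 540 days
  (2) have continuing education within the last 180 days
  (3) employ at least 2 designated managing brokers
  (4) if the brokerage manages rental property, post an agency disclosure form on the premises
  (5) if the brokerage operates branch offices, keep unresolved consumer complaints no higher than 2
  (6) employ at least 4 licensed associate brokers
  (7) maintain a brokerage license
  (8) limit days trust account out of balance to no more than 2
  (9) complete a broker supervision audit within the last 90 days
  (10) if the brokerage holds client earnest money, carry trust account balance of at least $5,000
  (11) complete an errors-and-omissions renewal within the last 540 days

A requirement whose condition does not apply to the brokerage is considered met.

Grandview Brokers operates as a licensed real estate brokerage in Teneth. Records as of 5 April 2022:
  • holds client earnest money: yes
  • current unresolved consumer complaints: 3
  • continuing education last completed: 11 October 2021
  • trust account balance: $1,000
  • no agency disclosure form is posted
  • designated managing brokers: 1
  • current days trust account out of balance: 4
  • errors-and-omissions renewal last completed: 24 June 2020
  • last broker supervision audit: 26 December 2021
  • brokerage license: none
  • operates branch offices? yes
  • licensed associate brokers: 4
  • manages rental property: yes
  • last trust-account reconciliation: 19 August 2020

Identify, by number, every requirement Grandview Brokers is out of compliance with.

1, 3, 4, 5, 7, 8, 9, 10, 11

1. trust-account reconciliation 594 days ago vs limit 540 → not met
2. continuing education 176 days ago vs limit 180 → met
3. designated managing brokers 1 < 2 → not met
4. condition 'manages rental property' holds; agency disclosure form absent → not met
5. condition 'operates branch offices' holds; unresolved consumer complaints 3 > 2 → not met
6. licensed associate brokers 4 ≥ 4 → met
7. brokerage license absent → not met
8. days trust account out of balance 4 > 2 → not met
9. broker supervision audit 100 days ago vs limit 90 → not met
10. condition 'holds client earnest money' holds; trust account balance $1,000 < $5,000 → not met
11. errors-and-omissions renewal 650 days ago vs limit 540 → not met
Not met: 1, 3, 4, 5, 7, 8, 9, 10, 11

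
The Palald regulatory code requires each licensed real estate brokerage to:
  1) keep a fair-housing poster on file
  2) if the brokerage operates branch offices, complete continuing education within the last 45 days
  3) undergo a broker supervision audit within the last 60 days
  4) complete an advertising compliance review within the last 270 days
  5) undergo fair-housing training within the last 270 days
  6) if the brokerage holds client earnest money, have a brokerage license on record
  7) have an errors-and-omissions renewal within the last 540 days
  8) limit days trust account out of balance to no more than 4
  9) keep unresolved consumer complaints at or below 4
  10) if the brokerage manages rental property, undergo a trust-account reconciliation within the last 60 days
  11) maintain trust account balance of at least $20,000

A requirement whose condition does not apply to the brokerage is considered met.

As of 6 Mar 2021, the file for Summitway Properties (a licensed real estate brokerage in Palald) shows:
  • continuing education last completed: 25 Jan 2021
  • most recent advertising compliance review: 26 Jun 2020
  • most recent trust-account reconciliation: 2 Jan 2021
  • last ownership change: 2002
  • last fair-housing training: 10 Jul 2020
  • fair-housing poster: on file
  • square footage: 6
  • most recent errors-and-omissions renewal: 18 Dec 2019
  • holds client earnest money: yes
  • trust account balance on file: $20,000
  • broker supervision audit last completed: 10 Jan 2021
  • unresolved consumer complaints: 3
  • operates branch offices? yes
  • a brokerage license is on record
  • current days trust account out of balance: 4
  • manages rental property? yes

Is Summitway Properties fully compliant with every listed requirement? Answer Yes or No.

No

1. fair-housing poster present → met
2. condition 'operates branch offices' holds; continuing education 40 days ago vs limit 45 → met
3. broker supervision audit 55 days ago vs limit 60 → met
4. advertising compliance review 253 days ago vs limit 270 → met
5. fair-housing training 239 days ago vs limit 270 → met
6. condition 'holds client earnest money' holds; brokerage license present → met
7. errors-and-omissions renewal 444 days ago vs limit 540 → met
8. days trust account out of balance 4 ≤ 4 → met
9. unresolved consumer complaints 3 ≤ 4 → met
10. condition 'manages rental property' holds; trust-account reconciliation 63 days ago vs limit 60 → not met
11. trust account balance $20,000 ≥ $20,000 → met
Not met: 10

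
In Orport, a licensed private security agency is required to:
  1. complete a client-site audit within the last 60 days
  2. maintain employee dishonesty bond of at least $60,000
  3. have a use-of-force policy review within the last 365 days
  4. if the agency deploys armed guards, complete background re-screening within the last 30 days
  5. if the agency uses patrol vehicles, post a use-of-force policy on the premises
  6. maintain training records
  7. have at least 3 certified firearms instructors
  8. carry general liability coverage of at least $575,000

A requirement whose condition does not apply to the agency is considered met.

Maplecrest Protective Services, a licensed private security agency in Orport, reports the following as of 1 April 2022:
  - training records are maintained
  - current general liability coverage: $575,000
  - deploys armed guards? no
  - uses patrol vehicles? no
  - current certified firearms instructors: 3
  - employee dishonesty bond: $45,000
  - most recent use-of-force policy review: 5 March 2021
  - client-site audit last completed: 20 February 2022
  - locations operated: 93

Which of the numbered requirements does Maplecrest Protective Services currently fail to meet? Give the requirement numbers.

1. client-site audit 40 days ago vs limit 60 → met
2. employee dishonesty bond $45,000 < $60,000 → not met
3. use-of-force policy review 392 days ago vs limit 365 → not met
4. condition 'deploys armed guards' does not hold → requirement n/a → met
5. condition 'uses patrol vehicles' does not hold → requirement n/a → met
6. training records present → met
7. certified firearms instructors 3 ≥ 3 → met
8. general liability coverage $575,000 ≥ $575,000 → met
Not met: 2, 3

2, 3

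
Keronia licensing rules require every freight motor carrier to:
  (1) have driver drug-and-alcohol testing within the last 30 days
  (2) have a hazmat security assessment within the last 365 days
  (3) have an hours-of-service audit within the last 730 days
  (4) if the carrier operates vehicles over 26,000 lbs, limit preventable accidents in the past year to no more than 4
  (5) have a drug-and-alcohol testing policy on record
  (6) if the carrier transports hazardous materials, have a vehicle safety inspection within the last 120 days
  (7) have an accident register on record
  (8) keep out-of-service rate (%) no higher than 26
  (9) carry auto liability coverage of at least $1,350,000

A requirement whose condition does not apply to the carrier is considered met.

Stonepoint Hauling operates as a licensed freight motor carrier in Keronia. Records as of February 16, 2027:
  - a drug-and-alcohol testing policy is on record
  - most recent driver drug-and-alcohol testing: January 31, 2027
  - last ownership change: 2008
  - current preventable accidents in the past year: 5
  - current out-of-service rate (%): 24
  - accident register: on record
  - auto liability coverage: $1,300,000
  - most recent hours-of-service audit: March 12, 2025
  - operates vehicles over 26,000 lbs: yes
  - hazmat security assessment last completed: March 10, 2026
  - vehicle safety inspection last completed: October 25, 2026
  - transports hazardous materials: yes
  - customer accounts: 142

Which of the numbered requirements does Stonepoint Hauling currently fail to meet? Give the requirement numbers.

4, 9

1. driver drug-and-alcohol testing 16 days ago vs limit 30 → met
2. hazmat security assessment 343 days ago vs limit 365 → met
3. hours-of-service audit 706 days ago vs limit 730 → met
4. condition 'operates vehicles over 26,000 lbs' holds; preventable accidents in the past year 5 > 4 → not met
5. drug-and-alcohol testing policy present → met
6. condition 'transports hazardous materials' holds; vehicle safety inspection 114 days ago vs limit 120 → met
7. accident register present → met
8. out-of-service rate (%) 24 ≤ 26 → met
9. auto liability coverage $1,300,000 < $1,350,000 → not met
Not met: 4, 9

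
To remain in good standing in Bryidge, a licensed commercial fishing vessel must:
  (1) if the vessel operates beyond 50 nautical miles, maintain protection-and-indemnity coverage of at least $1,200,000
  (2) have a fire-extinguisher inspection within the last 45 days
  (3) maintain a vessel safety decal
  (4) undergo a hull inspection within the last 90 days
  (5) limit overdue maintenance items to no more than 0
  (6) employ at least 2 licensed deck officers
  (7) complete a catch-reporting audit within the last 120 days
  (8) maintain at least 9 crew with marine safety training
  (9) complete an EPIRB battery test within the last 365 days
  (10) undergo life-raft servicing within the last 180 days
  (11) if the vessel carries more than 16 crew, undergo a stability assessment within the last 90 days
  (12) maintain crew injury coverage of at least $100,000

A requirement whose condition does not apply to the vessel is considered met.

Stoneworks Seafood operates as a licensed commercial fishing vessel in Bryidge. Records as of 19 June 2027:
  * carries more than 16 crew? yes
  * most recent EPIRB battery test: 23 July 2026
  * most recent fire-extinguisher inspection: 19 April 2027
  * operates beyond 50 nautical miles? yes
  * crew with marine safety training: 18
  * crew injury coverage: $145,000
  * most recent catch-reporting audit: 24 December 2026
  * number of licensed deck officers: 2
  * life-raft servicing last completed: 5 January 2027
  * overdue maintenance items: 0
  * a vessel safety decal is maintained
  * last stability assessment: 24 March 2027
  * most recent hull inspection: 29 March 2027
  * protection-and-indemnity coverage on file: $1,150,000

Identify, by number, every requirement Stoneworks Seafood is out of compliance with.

1, 2, 7

1. condition 'operates beyond 50 nautical miles' holds; protection-and-indemnity coverage $1,150,000 < $1,200,000 → not met
2. fire-extinguisher inspection 61 days ago vs limit 45 → not met
3. vessel safety decal present → met
4. hull inspection 82 days ago vs limit 90 → met
5. overdue maintenance items 0 ≤ 0 → met
6. licensed deck officers 2 ≥ 2 → met
7. catch-reporting audit 177 days ago vs limit 120 → not met
8. crew with marine safety training 18 ≥ 9 → met
9. EPIRB battery test 331 days ago vs limit 365 → met
10. life-raft servicing 165 days ago vs limit 180 → met
11. condition 'carries more than 16 crew' holds; stability assessment 87 days ago vs limit 90 → met
12. crew injury coverage $145,000 ≥ $100,000 → met
Not met: 1, 2, 7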